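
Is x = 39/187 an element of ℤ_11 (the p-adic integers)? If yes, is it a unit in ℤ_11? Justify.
x ∉ ℤ_11 (v_11(x) = -1 < 0)

ℤ_11 = {x ∈ ℚ_11 : v_11(x) ≥ 0} and ℤ_11^× = {x ∈ ℤ_11 : v_11(x) = 0}. Here v_11(39/187) = v_11(num) − v_11(den) = -1; compare against these criteria.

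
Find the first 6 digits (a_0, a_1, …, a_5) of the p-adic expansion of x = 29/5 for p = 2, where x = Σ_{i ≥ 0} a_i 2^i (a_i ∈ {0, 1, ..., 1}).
(a_0, …, a_5) = (1, 0, 0, 1, 1, 1)

v_2(29/5) = 0 (numerator and denominator both coprime to 2), so x ∈ ℤ_2^×. Compute digits iteratively via a_i = x_i mod 2, x_{i+1} = (x_i − a_i)/2, with x_0 = x:
  x_0 = 29/5;  a_0 = 1;  x_1 = (x_0 − 1)/2 = 12/5
  x_1 = 12/5;  a_1 = 0;  x_2 = (x_1 − 0)/2 = 6/5
  x_2 = 6/5;  a_2 = 0;  x_3 = (x_2 − 0)/2 = 3/5
  x_3 = 3/5;  a_3 = 1;  x_4 = (x_3 − 1)/2 = -1/5
  x_4 = -1/5;  a_4 = 1;  x_5 = (x_4 − 1)/2 = -3/5
  x_5 = -3/5;  a_5 = 1;  x_6 = (x_5 − 1)/2 = -4/5
Digits: (1, 0, 0, 1, 1, 1).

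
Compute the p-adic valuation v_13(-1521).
v_13(-1521) = 2

v_13(n) is the largest exponent k such that 13^k divides n. Factor out: -1521 = -13^2 · 9. (Sign doesn't affect v_p.) So v_13(-1521) = 2.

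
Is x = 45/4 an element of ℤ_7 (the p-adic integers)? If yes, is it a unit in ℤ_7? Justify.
x ∈ ℤ_7^× (unit); v_7(x) = 0

ℤ_7 = {x ∈ ℚ_7 : v_7(x) ≥ 0} and ℤ_7^× = {x ∈ ℤ_7 : v_7(x) = 0}. Here v_7(45/4) = v_7(num) − v_7(den) = 0; compare against these criteria.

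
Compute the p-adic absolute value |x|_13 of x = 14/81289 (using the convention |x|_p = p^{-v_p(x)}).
|14/81289|_13 = 2197

Step 1 — compute v_13(x) by factoring powers of 13 out of the numerator and denominator: v_13(14/81289) = -3. Step 2 — apply |x|_p = p^{-v_p(x)} = 13^{3} = 2197.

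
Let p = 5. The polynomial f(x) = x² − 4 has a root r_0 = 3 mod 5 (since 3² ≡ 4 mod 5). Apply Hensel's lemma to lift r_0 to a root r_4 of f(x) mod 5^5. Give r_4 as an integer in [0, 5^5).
r_4 = 3123 (mod 3125)

Hensel's recurrence: r_{i+1} = r_i − f(r_i)·(f′(r_i))^{-1} mod 5^{i+2}, with f′(x) = 2x. Iterate:
  r_0 = 3 (mod 5)
  r_1 = 23 (mod 25)
  r_2 = 123 (mod 125)
  r_3 = 623 (mod 625)
  r_4 = 3123 (mod 3125)
Final: r_4 = 3123, and one checks f(r_4) ≡ 0 mod 5^5.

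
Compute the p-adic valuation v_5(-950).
v_5(-950) = 2

v_5(n) is the largest exponent k such that 5^k divides n. Factor out: -950 = -5^2 · 38. (Sign doesn't affect v_p.) So v_5(-950) = 2.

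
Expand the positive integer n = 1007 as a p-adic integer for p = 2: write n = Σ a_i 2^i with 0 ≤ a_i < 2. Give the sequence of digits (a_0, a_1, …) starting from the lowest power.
(a_0, a_1, …) = (1, 1, 1, 1, 0, 1, 1, 1, 1, 1)

Repeated division by 2 gives the digits low-to-high: 1007 = 1 + 1·2^1 + 1·2^2 + 1·2^3 + 1·2^5 + 1·2^6 + 1·2^7 + 1·2^8 + 1·2^9. Digit sequence: (1, 1, 1, 1, 0, 1, 1, 1, 1, 1).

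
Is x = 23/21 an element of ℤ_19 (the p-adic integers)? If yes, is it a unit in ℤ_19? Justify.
x ∈ ℤ_19^× (unit); v_19(x) = 0

ℤ_19 = {x ∈ ℚ_19 : v_19(x) ≥ 0} and ℤ_19^× = {x ∈ ℤ_19 : v_19(x) = 0}. Here v_19(23/21) = v_19(num) − v_19(den) = 0; compare against these criteria.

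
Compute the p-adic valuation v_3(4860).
v_3(4860) = 5

v_3(n) is the largest exponent k such that 3^k divides n. Factor out: 4860 = 3^5 · 20. (Sign doesn't affect v_p.) So v_3(4860) = 5.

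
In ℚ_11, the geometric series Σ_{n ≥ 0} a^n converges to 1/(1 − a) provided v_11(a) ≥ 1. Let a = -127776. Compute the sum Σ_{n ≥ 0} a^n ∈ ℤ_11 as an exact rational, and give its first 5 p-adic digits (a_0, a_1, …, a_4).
Σ a^n = 1/(1 − a) = 1/127777;  first 5 digits = (1, 0, 0, 3, 2)

v_11(a) = 3 ≥ 1, so the series converges in ℤ_11 to 1/(1 − a) = 1/(1 − (-127776)) = 1/127777. Expand this rational in ℤ_11: compute digits iteratively via d_i = x_i mod 11, x_{i+1} = (x_i − d_i)/11. The first 5 digits are (1, 0, 0, 3, 2).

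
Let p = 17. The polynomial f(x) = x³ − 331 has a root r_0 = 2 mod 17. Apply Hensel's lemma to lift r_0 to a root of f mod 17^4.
r_3 = 62188 (mod 83521)

Hensel: r_{i+1} = r_i − f(r_i)/f′(r_i) mod 17^{i+2}, where f′(x) = 3x². Iterate:
  r_0 = 2 (mod 17)
  r_1 = 53 (mod 289)
  r_2 = 3232 (mod 4913)
  r_3 = 62188 (mod 83521)
Final: r = 62188 with f(r) ≡ 0 mod 17^4.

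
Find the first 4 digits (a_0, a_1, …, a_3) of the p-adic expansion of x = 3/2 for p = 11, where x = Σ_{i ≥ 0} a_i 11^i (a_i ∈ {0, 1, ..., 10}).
(a_0, …, a_3) = (7, 5, 5, 5)

v_11(3/2) = 0 (numerator and denominator both coprime to 11), so x ∈ ℤ_11^×. Compute digits iteratively via a_i = x_i mod 11, x_{i+1} = (x_i − a_i)/11, with x_0 = x:
  x_0 = 3/2;  a_0 = 7;  x_1 = (x_0 − 7)/11 = -1/2
  x_1 = -1/2;  a_1 = 5;  x_2 = (x_1 − 5)/11 = -1/2
  x_2 = -1/2;  a_2 = 5;  x_3 = (x_2 − 5)/11 = -1/2
  x_3 = -1/2;  a_3 = 5;  x_4 = (x_3 − 5)/11 = -1/2
Digits: (7, 5, 5, 5).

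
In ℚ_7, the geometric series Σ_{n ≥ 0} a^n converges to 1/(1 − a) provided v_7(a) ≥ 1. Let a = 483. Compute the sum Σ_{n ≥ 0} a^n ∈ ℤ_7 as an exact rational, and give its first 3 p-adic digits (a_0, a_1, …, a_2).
Σ a^n = 1/(1 − a) = -1/482;  first 3 digits = (1, 6, 3)

v_7(a) = 1 ≥ 1, so the series converges in ℤ_7 to 1/(1 − a) = 1/(1 − 483) = -1/482. Expand this rational in ℤ_7: compute digits iteratively via d_i = x_i mod 7, x_{i+1} = (x_i − d_i)/7. The first 3 digits are (1, 6, 3).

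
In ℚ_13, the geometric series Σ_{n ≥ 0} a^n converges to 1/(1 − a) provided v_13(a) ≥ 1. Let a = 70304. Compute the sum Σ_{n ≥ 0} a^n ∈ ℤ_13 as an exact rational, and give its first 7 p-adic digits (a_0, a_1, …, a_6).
Σ a^n = 1/(1 − a) = -1/70303;  first 7 digits = (1, 0, 0, 6, 2, 0, 10)

v_13(a) = 3 ≥ 1, so the series converges in ℤ_13 to 1/(1 − a) = 1/(1 − 70304) = -1/70303. Expand this rational in ℤ_13: compute digits iteratively via d_i = x_i mod 13, x_{i+1} = (x_i − d_i)/13. The first 7 digits are (1, 0, 0, 6, 2, 0, 10).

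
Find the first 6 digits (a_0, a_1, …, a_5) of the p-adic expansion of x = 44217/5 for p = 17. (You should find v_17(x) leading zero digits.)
(a_0, …, a_5) = (0, 0, 0, 12, 13, 6)

v_17(44217/5) = 3, so a_0 = ... = a_2 = 0. Factor out: x = 17^3 · u with u = 9/5 a unit in ℤ_17. Expand u iteratively via a_{v+i} = u_i mod 17, u_{i+1} = (u_i − a_{v+i})/17:
  u_0 = 9/5;  a_3 = 12;  u_1 = (u_0 − 12)/17 = -3/5
  u_1 = -3/5;  a_4 = 13;  u_2 = (u_1 − 13)/17 = -4/5
  u_2 = -4/5;  a_5 = 6;  u_3 = (u_2 − 6)/17 = -2/5
Digits: (0, 0, 0, 12, 13, 6).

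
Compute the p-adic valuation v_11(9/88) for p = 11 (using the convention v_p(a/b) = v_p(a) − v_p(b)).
v_11(9/88) = -1

Factor powers of 11 from the numerator and denominator of the reduced fraction: 9 = 11^0 · 9 and 88 = 11^1 · 8. Apply v_p(a/b) = v_p(a) − v_p(b): v_11(9/88) = 0 − 1 = -1.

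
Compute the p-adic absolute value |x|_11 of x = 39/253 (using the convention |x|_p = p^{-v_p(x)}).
|39/253|_11 = 11

Step 1 — compute v_11(x) by factoring powers of 11 out of the numerator and denominator: v_11(39/253) = -1. Step 2 — apply |x|_p = p^{-v_p(x)} = 11^{1} = 11.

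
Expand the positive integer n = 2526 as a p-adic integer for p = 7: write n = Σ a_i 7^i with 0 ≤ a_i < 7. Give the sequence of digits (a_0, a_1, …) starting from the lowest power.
(a_0, a_1, …) = (6, 3, 2, 0, 1)

Repeated division by 7 gives the digits low-to-high: 2526 = 6 + 3·7^1 + 2·7^2 + 1·7^4. Digit sequence: (6, 3, 2, 0, 1).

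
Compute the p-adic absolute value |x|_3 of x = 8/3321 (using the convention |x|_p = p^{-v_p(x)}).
|8/3321|_3 = 81

Step 1 — compute v_3(x) by factoring powers of 3 out of the numerator and denominator: v_3(8/3321) = -4. Step 2 — apply |x|_p = p^{-v_p(x)} = 3^{4} = 81.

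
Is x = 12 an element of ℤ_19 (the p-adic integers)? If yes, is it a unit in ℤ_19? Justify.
x ∈ ℤ_19^× (unit); v_19(x) = 0

ℤ_19 = {x ∈ ℚ_19 : v_19(x) ≥ 0} and ℤ_19^× = {x ∈ ℤ_19 : v_19(x) = 0}. Here v_19(12) = v_19(num) − v_19(den) = 0; compare against these criteria.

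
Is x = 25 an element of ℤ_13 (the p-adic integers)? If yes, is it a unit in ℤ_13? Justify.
x ∈ ℤ_13^× (unit); v_13(x) = 0

ℤ_13 = {x ∈ ℚ_13 : v_13(x) ≥ 0} and ℤ_13^× = {x ∈ ℤ_13 : v_13(x) = 0}. Here v_13(25) = v_13(num) − v_13(den) = 0; compare against these criteria.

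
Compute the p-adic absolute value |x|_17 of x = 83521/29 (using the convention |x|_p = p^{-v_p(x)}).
|83521/29|_17 = 1/83521

Step 1 — compute v_17(x) by factoring powers of 17 out of the numerator and denominator: v_17(83521/29) = 4. Step 2 — apply |x|_p = p^{-v_p(x)} = 17^{-4} = 1/83521.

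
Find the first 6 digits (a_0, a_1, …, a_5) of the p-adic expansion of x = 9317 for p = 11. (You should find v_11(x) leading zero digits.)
(a_0, …, a_5) = (0, 0, 0, 7, 0, 0)

v_11(9317) = 3, so a_0 = ... = a_2 = 0. Factor out: x = 11^3 · u with u = 7 a unit in ℤ_11. Expand u iteratively via a_{v+i} = u_i mod 11, u_{i+1} = (u_i − a_{v+i})/11:
  u_0 = 7;  a_3 = 7;  u_1 = (u_0 − 7)/11 = 0
  u_1 = 0;  a_4 = 0;  u_2 = (u_1 − 0)/11 = 0
  u_2 = 0;  a_5 = 0;  u_3 = (u_2 − 0)/11 = 0
Digits: (0, 0, 0, 7, 0, 0).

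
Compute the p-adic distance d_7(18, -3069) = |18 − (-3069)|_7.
d_7(18, -3069) = 1/343

Step 1 — x − y = 18 − (-3069) = 3087. Step 2 — v_7(3087) = 3 (factor: 3087 = (7^3 · 9); the sign does not affect v_p). Step 3 — |x − y|_7 = 7^{-3} = 1/343.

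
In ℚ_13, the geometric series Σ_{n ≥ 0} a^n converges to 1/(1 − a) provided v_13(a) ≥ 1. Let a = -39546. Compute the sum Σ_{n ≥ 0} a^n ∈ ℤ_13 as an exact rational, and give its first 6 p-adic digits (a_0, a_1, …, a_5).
Σ a^n = 1/(1 − a) = 1/39547;  first 6 digits = (1, 0, 0, 8, 11, 12)

v_13(a) = 3 ≥ 1, so the series converges in ℤ_13 to 1/(1 − a) = 1/(1 − (-39546)) = 1/39547. Expand this rational in ℤ_13: compute digits iteratively via d_i = x_i mod 13, x_{i+1} = (x_i − d_i)/13. The first 6 digits are (1, 0, 0, 8, 11, 12).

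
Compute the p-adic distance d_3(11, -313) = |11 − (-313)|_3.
d_3(11, -313) = 1/81

Step 1 — x − y = 11 − (-313) = 324. Step 2 — v_3(324) = 4 (factor: 324 = (3^4 · 4); the sign does not affect v_p). Step 3 — |x − y|_3 = 3^{-4} = 1/81.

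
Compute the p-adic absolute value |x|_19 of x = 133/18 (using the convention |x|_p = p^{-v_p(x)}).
|133/18|_19 = 1/19

Step 1 — compute v_19(x) by factoring powers of 19 out of the numerator and denominator: v_19(133/18) = 1. Step 2 — apply |x|_p = p^{-v_p(x)} = 19^{-1} = 1/19.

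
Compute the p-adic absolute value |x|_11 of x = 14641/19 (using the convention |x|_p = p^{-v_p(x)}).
|14641/19|_11 = 1/14641

Step 1 — compute v_11(x) by factoring powers of 11 out of the numerator and denominator: v_11(14641/19) = 4. Step 2 — apply |x|_p = p^{-v_p(x)} = 11^{-4} = 1/14641.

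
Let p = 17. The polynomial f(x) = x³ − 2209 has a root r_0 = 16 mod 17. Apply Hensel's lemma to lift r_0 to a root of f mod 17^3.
r_2 = 254 (mod 4913)

Hensel: r_{i+1} = r_i − f(r_i)/f′(r_i) mod 17^{i+2}, where f′(x) = 3x². Iterate:
  r_0 = 16 (mod 17)
  r_1 = 254 (mod 289)
  r_2 = 254 (mod 4913)
Final: r = 254 with f(r) ≡ 0 mod 17^3.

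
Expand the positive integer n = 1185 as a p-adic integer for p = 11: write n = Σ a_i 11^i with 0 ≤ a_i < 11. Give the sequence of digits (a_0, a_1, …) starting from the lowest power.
(a_0, a_1, …) = (8, 8, 9)

Repeated division by 11 gives the digits low-to-high: 1185 = 8 + 8·11^1 + 9·11^2. Digit sequence: (8, 8, 9).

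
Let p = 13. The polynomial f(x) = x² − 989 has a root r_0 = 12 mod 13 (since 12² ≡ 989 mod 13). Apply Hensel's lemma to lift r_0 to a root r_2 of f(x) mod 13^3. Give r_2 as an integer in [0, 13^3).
r_2 = 688 (mod 2197)

Hensel's recurrence: r_{i+1} = r_i − f(r_i)·(f′(r_i))^{-1} mod 13^{i+2}, with f′(x) = 2x. Iterate:
  r_0 = 12 (mod 13)
  r_1 = 12 (mod 169)
  r_2 = 688 (mod 2197)
Final: r_2 = 688, and one checks f(r_2) ≡ 0 mod 13^3.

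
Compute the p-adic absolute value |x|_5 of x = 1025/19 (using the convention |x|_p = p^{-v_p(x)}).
|1025/19|_5 = 1/25

Step 1 — compute v_5(x) by factoring powers of 5 out of the numerator and denominator: v_5(1025/19) = 2. Step 2 — apply |x|_p = p^{-v_p(x)} = 5^{-2} = 1/25.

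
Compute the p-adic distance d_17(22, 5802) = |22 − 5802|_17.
d_17(22, 5802) = 1/289

Step 1 — x − y = 22 − 5802 = -5780. Step 2 — v_17(-5780) = 2 (factor: -5780 = −(17^2 · 20); the sign does not affect v_p). Step 3 — |x − y|_17 = 17^{-2} = 1/289.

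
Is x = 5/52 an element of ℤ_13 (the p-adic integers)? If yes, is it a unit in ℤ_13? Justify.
x ∉ ℤ_13 (v_13(x) = -1 < 0)

ℤ_13 = {x ∈ ℚ_13 : v_13(x) ≥ 0} and ℤ_13^× = {x ∈ ℤ_13 : v_13(x) = 0}. Here v_13(5/52) = v_13(num) − v_13(den) = -1; compare against these criteria.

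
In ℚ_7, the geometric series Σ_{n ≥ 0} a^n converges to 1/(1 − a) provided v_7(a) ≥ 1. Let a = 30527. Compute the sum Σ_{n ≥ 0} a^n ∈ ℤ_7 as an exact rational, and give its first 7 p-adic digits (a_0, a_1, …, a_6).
Σ a^n = 1/(1 − a) = -1/30526;  first 7 digits = (1, 0, 0, 5, 5, 1, 4)

v_7(a) = 3 ≥ 1, so the series converges in ℤ_7 to 1/(1 − a) = 1/(1 − 30527) = -1/30526. Expand this rational in ℤ_7: compute digits iteratively via d_i = x_i mod 7, x_{i+1} = (x_i − d_i)/7. The first 7 digits are (1, 0, 0, 5, 5, 1, 4).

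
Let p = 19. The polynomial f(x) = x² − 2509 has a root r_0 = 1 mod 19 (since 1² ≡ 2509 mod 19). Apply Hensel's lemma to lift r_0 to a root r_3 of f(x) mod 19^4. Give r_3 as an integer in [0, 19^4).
r_3 = 86090 (mod 130321)

Hensel's recurrence: r_{i+1} = r_i − f(r_i)·(f′(r_i))^{-1} mod 19^{i+2}, with f′(x) = 2x. Iterate:
  r_0 = 1 (mod 19)
  r_1 = 172 (mod 361)
  r_2 = 3782 (mod 6859)
  r_3 = 86090 (mod 130321)
Final: r_3 = 86090, and one checks f(r_3) ≡ 0 mod 19^4.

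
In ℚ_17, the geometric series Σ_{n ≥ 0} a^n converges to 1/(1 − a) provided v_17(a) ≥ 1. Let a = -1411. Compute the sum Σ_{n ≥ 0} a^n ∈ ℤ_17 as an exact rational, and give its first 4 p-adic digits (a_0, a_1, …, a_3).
Σ a^n = 1/(1 − a) = 1/1412;  first 4 digits = (1, 2, 16, 4)

v_17(a) = 1 ≥ 1, so the series converges in ℤ_17 to 1/(1 − a) = 1/(1 − (-1411)) = 1/1412. Expand this rational in ℤ_17: compute digits iteratively via d_i = x_i mod 17, x_{i+1} = (x_i − d_i)/17. The first 4 digits are (1, 2, 16, 4).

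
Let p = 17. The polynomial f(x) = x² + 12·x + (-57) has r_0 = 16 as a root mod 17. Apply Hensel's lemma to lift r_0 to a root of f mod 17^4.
r_3 = 44454 (mod 83521)

Hensel: r_{i+1} = r_i − f(r_i)·(f′(r_i))^{-1} mod 17^{i+2}, f′(x) = 2x + 12. Iterate:
  r_0 = 16 (mod 17)
  r_1 = 237 (mod 289)
  r_2 = 237 (mod 4913)
  r_3 = 44454 (mod 83521)
Final: r = 44454 satisfies f(r) ≡ 0 mod 17^4.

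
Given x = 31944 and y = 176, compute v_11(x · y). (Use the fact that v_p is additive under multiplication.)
v_11(5622144) = 4

v_p(x) = 3 (factor: 31944 = 11^3 · 24); v_p(y) = 1 (factor: 176 = 11^1 · 16). Additivity: v_p(xy) = v_p(x) + v_p(y) = 3 + 1 = 4. (Direct check: xy = 5622144 = 11^4 · (384).)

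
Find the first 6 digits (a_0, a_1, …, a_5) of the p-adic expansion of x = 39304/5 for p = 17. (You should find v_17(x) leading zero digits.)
(a_0, …, a_5) = (0, 0, 0, 5, 10, 13)

v_17(39304/5) = 3, so a_0 = ... = a_2 = 0. Factor out: x = 17^3 · u with u = 8/5 a unit in ℤ_17. Expand u iteratively via a_{v+i} = u_i mod 17, u_{i+1} = (u_i − a_{v+i})/17:
  u_0 = 8/5;  a_3 = 5;  u_1 = (u_0 − 5)/17 = -1/5
  u_1 = -1/5;  a_4 = 10;  u_2 = (u_1 − 10)/17 = -3/5
  u_2 = -3/5;  a_5 = 13;  u_3 = (u_2 − 13)/17 = -4/5
Digits: (0, 0, 0, 5, 10, 13).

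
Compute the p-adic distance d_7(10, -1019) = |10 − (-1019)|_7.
d_7(10, -1019) = 1/343

Step 1 — x − y = 10 − (-1019) = 1029. Step 2 — v_7(1029) = 3 (factor: 1029 = (7^3 · 3); the sign does not affect v_p). Step 3 — |x − y|_7 = 7^{-3} = 1/343.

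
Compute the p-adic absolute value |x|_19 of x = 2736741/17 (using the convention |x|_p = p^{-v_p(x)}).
|2736741/17|_19 = 1/130321

Step 1 — compute v_19(x) by factoring powers of 19 out of the numerator and denominator: v_19(2736741/17) = 4. Step 2 — apply |x|_p = p^{-v_p(x)} = 19^{-4} = 1/130321.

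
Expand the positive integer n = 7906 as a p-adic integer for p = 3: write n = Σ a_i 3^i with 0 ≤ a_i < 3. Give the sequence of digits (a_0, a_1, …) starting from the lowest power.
(a_0, a_1, …) = (1, 1, 2, 1, 1, 2, 1, 0, 1)

Repeated division by 3 gives the digits low-to-high: 7906 = 1 + 1·3^1 + 2·3^2 + 1·3^3 + 1·3^4 + 2·3^5 + 1·3^6 + 1·3^8. Digit sequence: (1, 1, 2, 1, 1, 2, 1, 0, 1).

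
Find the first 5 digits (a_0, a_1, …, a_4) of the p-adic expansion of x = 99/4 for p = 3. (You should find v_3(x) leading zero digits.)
(a_0, …, a_4) = (0, 0, 2, 1, 2)

v_3(99/4) = 2, so a_0 = ... = a_1 = 0. Factor out: x = 3^2 · u with u = 11/4 a unit in ℤ_3. Expand u iteratively via a_{v+i} = u_i mod 3, u_{i+1} = (u_i − a_{v+i})/3:
  u_0 = 11/4;  a_2 = 2;  u_1 = (u_0 − 2)/3 = 1/4
  u_1 = 1/4;  a_3 = 1;  u_2 = (u_1 − 1)/3 = -1/4
  u_2 = -1/4;  a_4 = 2;  u_3 = (u_2 − 2)/3 = -3/4
Digits: (0, 0, 2, 1, 2).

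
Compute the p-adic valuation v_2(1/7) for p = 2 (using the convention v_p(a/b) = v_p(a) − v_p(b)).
v_2(1/7) = 0

Factor powers of 2 from the numerator and denominator of the reduced fraction: 1 = 2^0 · 1 and 7 = 2^0 · 7. Apply v_p(a/b) = v_p(a) − v_p(b): v_2(1/7) = 0 − 0 = 0.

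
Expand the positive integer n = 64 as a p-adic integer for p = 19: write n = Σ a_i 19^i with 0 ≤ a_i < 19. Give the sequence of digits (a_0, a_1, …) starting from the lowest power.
(a_0, a_1, …) = (7, 3)

Repeated division by 19 gives the digits low-to-high: 64 = 7 + 3·19^1. Digit sequence: (7, 3).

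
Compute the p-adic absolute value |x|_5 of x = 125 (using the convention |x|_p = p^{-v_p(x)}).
|125|_5 = 1/125

Step 1 — compute v_5(x) by factoring powers of 5 out of the numerator and denominator: v_5(125) = 3. Step 2 — apply |x|_p = p^{-v_p(x)} = 5^{-3} = 1/125.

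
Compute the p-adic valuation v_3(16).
v_3(16) = 0

v_3(n) is the largest exponent k such that 3^k divides n. Factor out: 16 = 3^0 · 16. (Sign doesn't affect v_p.) So v_3(16) = 0.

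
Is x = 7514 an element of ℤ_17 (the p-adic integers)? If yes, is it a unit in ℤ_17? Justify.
x ∈ ℤ_17 but not a unit; v_17(x) = 2 > 0

ℤ_17 = {x ∈ ℚ_17 : v_17(x) ≥ 0} and ℤ_17^× = {x ∈ ℤ_17 : v_17(x) = 0}. Here v_17(7514) = v_17(num) − v_17(den) = 2; compare against these criteria.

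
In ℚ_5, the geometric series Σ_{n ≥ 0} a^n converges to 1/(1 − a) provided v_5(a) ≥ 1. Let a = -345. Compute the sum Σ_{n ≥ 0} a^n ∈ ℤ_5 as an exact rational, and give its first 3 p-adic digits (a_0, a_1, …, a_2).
Σ a^n = 1/(1 − a) = 1/346;  first 3 digits = (1, 1, 2)

v_5(a) = 1 ≥ 1, so the series converges in ℤ_5 to 1/(1 − a) = 1/(1 − (-345)) = 1/346. Expand this rational in ℤ_5: compute digits iteratively via d_i = x_i mod 5, x_{i+1} = (x_i − d_i)/5. The first 3 digits are (1, 1, 2).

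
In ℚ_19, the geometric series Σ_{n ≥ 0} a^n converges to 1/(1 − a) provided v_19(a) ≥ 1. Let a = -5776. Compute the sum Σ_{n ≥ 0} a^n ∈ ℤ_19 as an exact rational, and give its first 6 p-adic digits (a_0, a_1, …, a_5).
Σ a^n = 1/(1 − a) = 1/5777;  first 6 digits = (1, 0, 3, 18, 8, 13)

v_19(a) = 2 ≥ 1, so the series converges in ℤ_19 to 1/(1 − a) = 1/(1 − (-5776)) = 1/5777. Expand this rational in ℤ_19: compute digits iteratively via d_i = x_i mod 19, x_{i+1} = (x_i − d_i)/19. The first 6 digits are (1, 0, 3, 18, 8, 13).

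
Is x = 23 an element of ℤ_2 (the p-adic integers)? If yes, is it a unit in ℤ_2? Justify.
x ∈ ℤ_2^× (unit); v_2(x) = 0

ℤ_2 = {x ∈ ℚ_2 : v_2(x) ≥ 0} and ℤ_2^× = {x ∈ ℤ_2 : v_2(x) = 0}. Here v_2(23) = v_2(num) − v_2(den) = 0; compare against these criteria.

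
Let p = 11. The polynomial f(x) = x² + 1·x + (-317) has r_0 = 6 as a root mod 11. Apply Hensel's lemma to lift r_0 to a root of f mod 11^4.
r_3 = 4076 (mod 14641)

Hensel: r_{i+1} = r_i − f(r_i)·(f′(r_i))^{-1} mod 11^{i+2}, f′(x) = 2x + 1. Iterate:
  r_0 = 6 (mod 11)
  r_1 = 83 (mod 121)
  r_2 = 83 (mod 1331)
  r_3 = 4076 (mod 14641)
Final: r = 4076 satisfies f(r) ≡ 0 mod 11^4.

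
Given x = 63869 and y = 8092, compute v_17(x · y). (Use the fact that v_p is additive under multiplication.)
v_17(516827948) = 5

v_p(x) = 3 (factor: 63869 = 17^3 · 13); v_p(y) = 2 (factor: 8092 = 17^2 · 28). Additivity: v_p(xy) = v_p(x) + v_p(y) = 3 + 2 = 5. (Direct check: xy = 516827948 = 17^5 · (364).)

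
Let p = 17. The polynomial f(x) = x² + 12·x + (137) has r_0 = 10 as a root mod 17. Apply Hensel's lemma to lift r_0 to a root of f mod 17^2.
r_1 = 44 (mod 289)

Hensel: r_{i+1} = r_i − f(r_i)·(f′(r_i))^{-1} mod 17^{i+2}, f′(x) = 2x + 12. Iterate:
  r_0 = 10 (mod 17)
  r_1 = 44 (mod 289)
Final: r = 44 satisfies f(r) ≡ 0 mod 17^2.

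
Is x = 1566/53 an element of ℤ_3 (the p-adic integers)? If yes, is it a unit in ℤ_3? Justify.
x ∈ ℤ_3 but not a unit; v_3(x) = 3 > 0

ℤ_3 = {x ∈ ℚ_3 : v_3(x) ≥ 0} and ℤ_3^× = {x ∈ ℤ_3 : v_3(x) = 0}. Here v_3(1566/53) = v_3(num) − v_3(den) = 3; compare against these criteria.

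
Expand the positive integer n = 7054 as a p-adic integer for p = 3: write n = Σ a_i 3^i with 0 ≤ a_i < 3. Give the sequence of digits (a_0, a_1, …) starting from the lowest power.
(a_0, a_1, …) = (1, 2, 0, 0, 0, 2, 0, 0, 1)

Repeated division by 3 gives the digits low-to-high: 7054 = 1 + 2·3^1 + 2·3^5 + 1·3^8. Digit sequence: (1, 2, 0, 0, 0, 2, 0, 0, 1).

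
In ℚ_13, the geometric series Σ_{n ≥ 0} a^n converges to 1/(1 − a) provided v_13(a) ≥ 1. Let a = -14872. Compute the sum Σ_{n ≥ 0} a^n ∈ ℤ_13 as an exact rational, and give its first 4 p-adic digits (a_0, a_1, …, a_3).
Σ a^n = 1/(1 − a) = 1/14873;  first 4 digits = (1, 0, 3, 6)

v_13(a) = 2 ≥ 1, so the series converges in ℤ_13 to 1/(1 − a) = 1/(1 − (-14872)) = 1/14873. Expand this rational in ℤ_13: compute digits iteratively via d_i = x_i mod 13, x_{i+1} = (x_i − d_i)/13. The first 4 digits are (1, 0, 3, 6).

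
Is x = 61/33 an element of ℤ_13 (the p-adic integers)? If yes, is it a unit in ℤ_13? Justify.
x ∈ ℤ_13^× (unit); v_13(x) = 0

ℤ_13 = {x ∈ ℚ_13 : v_13(x) ≥ 0} and ℤ_13^× = {x ∈ ℤ_13 : v_13(x) = 0}. Here v_13(61/33) = v_13(num) − v_13(den) = 0; compare against these criteria.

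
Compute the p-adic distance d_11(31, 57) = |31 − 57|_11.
d_11(31, 57) = 1

Step 1 — x − y = 31 − 57 = -26. Step 2 — v_11(-26) = 0 (factor: -26 = −(11^0 · 26); the sign does not affect v_p). Step 3 — |x − y|_11 = 11^{0} = 1.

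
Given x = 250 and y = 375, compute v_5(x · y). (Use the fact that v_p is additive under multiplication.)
v_5(93750) = 6

v_p(x) = 3 (factor: 250 = 5^3 · 2); v_p(y) = 3 (factor: 375 = 5^3 · 3). Additivity: v_p(xy) = v_p(x) + v_p(y) = 3 + 3 = 6. (Direct check: xy = 93750 = 5^6 · (6).)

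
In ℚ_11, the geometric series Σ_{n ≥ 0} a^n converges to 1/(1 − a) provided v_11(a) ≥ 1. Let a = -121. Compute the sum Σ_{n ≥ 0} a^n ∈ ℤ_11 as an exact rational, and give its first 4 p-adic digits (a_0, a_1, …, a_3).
Σ a^n = 1/(1 − a) = 1/122;  first 4 digits = (1, 0, 10, 10)

v_11(a) = 2 ≥ 1, so the series converges in ℤ_11 to 1/(1 − a) = 1/(1 − (-121)) = 1/122. Expand this rational in ℤ_11: compute digits iteratively via d_i = x_i mod 11, x_{i+1} = (x_i − d_i)/11. The first 4 digits are (1, 0, 10, 10).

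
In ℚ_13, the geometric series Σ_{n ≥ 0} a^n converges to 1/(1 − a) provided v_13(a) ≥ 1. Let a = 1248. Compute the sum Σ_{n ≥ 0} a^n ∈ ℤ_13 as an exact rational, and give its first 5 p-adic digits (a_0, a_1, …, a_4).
Σ a^n = 1/(1 − a) = -1/1247;  first 5 digits = (1, 5, 6, 2, 5)

v_13(a) = 1 ≥ 1, so the series converges in ℤ_13 to 1/(1 − a) = 1/(1 − 1248) = -1/1247. Expand this rational in ℤ_13: compute digits iteratively via d_i = x_i mod 13, x_{i+1} = (x_i − d_i)/13. The first 5 digits are (1, 5, 6, 2, 5).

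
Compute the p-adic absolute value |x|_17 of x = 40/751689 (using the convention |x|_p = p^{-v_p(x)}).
|40/751689|_17 = 83521

Step 1 — compute v_17(x) by factoring powers of 17 out of the numerator and denominator: v_17(40/751689) = -4. Step 2 — apply |x|_p = p^{-v_p(x)} = 17^{4} = 83521.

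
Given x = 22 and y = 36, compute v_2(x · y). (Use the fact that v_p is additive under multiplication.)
v_2(792) = 3

v_p(x) = 1 (factor: 22 = 2^1 · 11); v_p(y) = 2 (factor: 36 = 2^2 · 9). Additivity: v_p(xy) = v_p(x) + v_p(y) = 1 + 2 = 3. (Direct check: xy = 792 = 2^3 · (99).)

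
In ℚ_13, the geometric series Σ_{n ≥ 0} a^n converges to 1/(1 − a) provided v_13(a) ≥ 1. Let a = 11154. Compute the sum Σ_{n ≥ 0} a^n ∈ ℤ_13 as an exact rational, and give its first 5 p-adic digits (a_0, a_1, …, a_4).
Σ a^n = 1/(1 − a) = -1/11153;  first 5 digits = (1, 0, 1, 5, 1)

v_13(a) = 2 ≥ 1, so the series converges in ℤ_13 to 1/(1 − a) = 1/(1 − 11154) = -1/11153. Expand this rational in ℤ_13: compute digits iteratively via d_i = x_i mod 13, x_{i+1} = (x_i − d_i)/13. The first 5 digits are (1, 0, 1, 5, 1).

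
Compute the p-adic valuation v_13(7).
v_13(7) = 0

v_13(n) is the largest exponent k such that 13^k divides n. Factor out: 7 = 13^0 · 7. (Sign doesn't affect v_p.) So v_13(7) = 0.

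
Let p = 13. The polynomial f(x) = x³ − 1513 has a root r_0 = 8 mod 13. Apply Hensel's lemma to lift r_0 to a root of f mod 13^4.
r_3 = 1815 (mod 28561)

Hensel: r_{i+1} = r_i − f(r_i)/f′(r_i) mod 13^{i+2}, where f′(x) = 3x². Iterate:
  r_0 = 8 (mod 13)
  r_1 = 125 (mod 169)
  r_2 = 1815 (mod 2197)
  r_3 = 1815 (mod 28561)
Final: r = 1815 with f(r) ≡ 0 mod 13^4.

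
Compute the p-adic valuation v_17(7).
v_17(7) = 0

v_17(n) is the largest exponent k such that 17^k divides n. Factor out: 7 = 17^0 · 7. (Sign doesn't affect v_p.) So v_17(7) = 0.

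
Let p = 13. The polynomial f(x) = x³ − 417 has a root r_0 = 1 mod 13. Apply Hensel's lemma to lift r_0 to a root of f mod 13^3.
r_2 = 196 (mod 2197)

Hensel: r_{i+1} = r_i − f(r_i)/f′(r_i) mod 13^{i+2}, where f′(x) = 3x². Iterate:
  r_0 = 1 (mod 13)
  r_1 = 27 (mod 169)
  r_2 = 196 (mod 2197)
Final: r = 196 with f(r) ≡ 0 mod 13^3.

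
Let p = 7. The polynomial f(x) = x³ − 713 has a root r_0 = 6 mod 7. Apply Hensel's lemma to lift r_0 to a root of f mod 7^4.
r_3 = 286 (mod 2401)

Hensel: r_{i+1} = r_i − f(r_i)/f′(r_i) mod 7^{i+2}, where f′(x) = 3x². Iterate:
  r_0 = 6 (mod 7)
  r_1 = 41 (mod 49)
  r_2 = 286 (mod 343)
  r_3 = 286 (mod 2401)
Final: r = 286 with f(r) ≡ 0 mod 7^4.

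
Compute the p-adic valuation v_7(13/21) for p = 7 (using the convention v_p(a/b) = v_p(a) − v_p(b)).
v_7(13/21) = -1

Factor powers of 7 from the numerator and denominator of the reduced fraction: 13 = 7^0 · 13 and 21 = 7^1 · 3. Apply v_p(a/b) = v_p(a) − v_p(b): v_7(13/21) = 0 − 1 = -1.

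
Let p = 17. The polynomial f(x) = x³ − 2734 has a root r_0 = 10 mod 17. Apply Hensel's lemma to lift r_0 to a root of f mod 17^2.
r_1 = 10 (mod 289)

Hensel: r_{i+1} = r_i − f(r_i)/f′(r_i) mod 17^{i+2}, where f′(x) = 3x². Iterate:
  r_0 = 10 (mod 17)
  r_1 = 10 (mod 289)
Final: r = 10 with f(r) ≡ 0 mod 17^2.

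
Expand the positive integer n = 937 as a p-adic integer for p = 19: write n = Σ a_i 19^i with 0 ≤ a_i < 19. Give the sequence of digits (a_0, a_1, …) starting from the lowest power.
(a_0, a_1, …) = (6, 11, 2)

Repeated division by 19 gives the digits low-to-high: 937 = 6 + 11·19^1 + 2·19^2. Digit sequence: (6, 11, 2).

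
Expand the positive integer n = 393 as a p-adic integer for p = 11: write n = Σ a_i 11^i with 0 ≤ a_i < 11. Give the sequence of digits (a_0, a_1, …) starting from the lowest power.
(a_0, a_1, …) = (8, 2, 3)

Repeated division by 11 gives the digits low-to-high: 393 = 8 + 2·11^1 + 3·11^2. Digit sequence: (8, 2, 3).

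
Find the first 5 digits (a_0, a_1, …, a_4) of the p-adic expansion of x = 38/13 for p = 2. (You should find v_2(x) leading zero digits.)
(a_0, …, a_4) = (0, 1, 1, 1, 1)

v_2(38/13) = 1, so a_0 = ... = a_0 = 0. Factor out: x = 2^1 · u with u = 19/13 a unit in ℤ_2. Expand u iteratively via a_{v+i} = u_i mod 2, u_{i+1} = (u_i − a_{v+i})/2:
  u_0 = 19/13;  a_1 = 1;  u_1 = (u_0 − 1)/2 = 3/13
  u_1 = 3/13;  a_2 = 1;  u_2 = (u_1 − 1)/2 = -5/13
  u_2 = -5/13;  a_3 = 1;  u_3 = (u_2 − 1)/2 = -9/13
  u_3 = -9/13;  a_4 = 1;  u_4 = (u_3 − 1)/2 = -11/13
Digits: (0, 1, 1, 1, 1).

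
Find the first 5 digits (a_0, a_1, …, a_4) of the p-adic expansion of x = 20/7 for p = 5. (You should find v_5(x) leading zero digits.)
(a_0, …, a_4) = (0, 2, 4, 2, 3)

v_5(20/7) = 1, so a_0 = ... = a_0 = 0. Factor out: x = 5^1 · u with u = 4/7 a unit in ℤ_5. Expand u iteratively via a_{v+i} = u_i mod 5, u_{i+1} = (u_i − a_{v+i})/5:
  u_0 = 4/7;  a_1 = 2;  u_1 = (u_0 − 2)/5 = -2/7
  u_1 = -2/7;  a_2 = 4;  u_2 = (u_1 − 4)/5 = -6/7
  u_2 = -6/7;  a_3 = 2;  u_3 = (u_2 − 2)/5 = -4/7
  u_3 = -4/7;  a_4 = 3;  u_4 = (u_3 − 3)/5 = -5/7
Digits: (0, 2, 4, 2, 3).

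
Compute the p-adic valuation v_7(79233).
v_7(79233) = 4

v_7(n) is the largest exponent k such that 7^k divides n. Factor out: 79233 = 7^4 · 33. (Sign doesn't affect v_p.) So v_7(79233) = 4.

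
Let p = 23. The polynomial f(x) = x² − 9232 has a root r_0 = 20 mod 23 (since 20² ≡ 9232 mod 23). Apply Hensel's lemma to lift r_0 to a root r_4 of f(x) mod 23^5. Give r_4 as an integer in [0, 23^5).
r_4 = 1143304 (mod 6436343)

Hensel's recurrence: r_{i+1} = r_i − f(r_i)·(f′(r_i))^{-1} mod 23^{i+2}, with f′(x) = 2x. Iterate:
  r_0 = 20 (mod 23)
  r_1 = 135 (mod 529)
  r_2 = 11773 (mod 12167)
  r_3 = 23940 (mod 279841)
  r_4 = 1143304 (mod 6436343)
Final: r_4 = 1143304, and one checks f(r_4) ≡ 0 mod 23^5.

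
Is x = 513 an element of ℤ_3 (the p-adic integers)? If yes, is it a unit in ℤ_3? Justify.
x ∈ ℤ_3 but not a unit; v_3(x) = 3 > 0

ℤ_3 = {x ∈ ℚ_3 : v_3(x) ≥ 0} and ℤ_3^× = {x ∈ ℤ_3 : v_3(x) = 0}. Here v_3(513) = v_3(num) − v_3(den) = 3; compare against these criteria.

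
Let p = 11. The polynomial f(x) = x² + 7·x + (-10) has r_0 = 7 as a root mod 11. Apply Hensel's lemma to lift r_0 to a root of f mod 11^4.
r_3 = 8444 (mod 14641)

Hensel: r_{i+1} = r_i − f(r_i)·(f′(r_i))^{-1} mod 11^{i+2}, f′(x) = 2x + 7. Iterate:
  r_0 = 7 (mod 11)
  r_1 = 95 (mod 121)
  r_2 = 458 (mod 1331)
  r_3 = 8444 (mod 14641)
Final: r = 8444 satisfies f(r) ≡ 0 mod 11^4.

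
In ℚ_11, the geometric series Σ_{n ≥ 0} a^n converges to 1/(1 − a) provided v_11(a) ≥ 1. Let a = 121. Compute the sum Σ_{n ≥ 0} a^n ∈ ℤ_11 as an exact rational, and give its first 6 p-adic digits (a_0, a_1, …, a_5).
Σ a^n = 1/(1 − a) = -1/120;  first 6 digits = (1, 0, 1, 0, 1, 0)

v_11(a) = 2 ≥ 1, so the series converges in ℤ_11 to 1/(1 − a) = 1/(1 − 121) = -1/120. Expand this rational in ℤ_11: compute digits iteratively via d_i = x_i mod 11, x_{i+1} = (x_i − d_i)/11. The first 6 digits are (1, 0, 1, 0, 1, 0).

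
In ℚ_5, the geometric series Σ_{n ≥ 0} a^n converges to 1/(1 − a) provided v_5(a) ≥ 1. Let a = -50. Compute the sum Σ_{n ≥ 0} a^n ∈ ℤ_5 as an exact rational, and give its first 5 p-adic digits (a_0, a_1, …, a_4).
Σ a^n = 1/(1 − a) = 1/51;  first 5 digits = (1, 0, 3, 4, 3)

v_5(a) = 2 ≥ 1, so the series converges in ℤ_5 to 1/(1 − a) = 1/(1 − (-50)) = 1/51. Expand this rational in ℤ_5: compute digits iteratively via d_i = x_i mod 5, x_{i+1} = (x_i − d_i)/5. The first 5 digits are (1, 0, 3, 4, 3).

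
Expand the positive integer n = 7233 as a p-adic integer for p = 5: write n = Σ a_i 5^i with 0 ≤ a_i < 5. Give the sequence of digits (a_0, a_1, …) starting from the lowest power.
(a_0, a_1, …) = (3, 1, 4, 2, 1, 2)

Repeated division by 5 gives the digits low-to-high: 7233 = 3 + 1·5^1 + 4·5^2 + 2·5^3 + 1·5^4 + 2·5^5. Digit sequence: (3, 1, 4, 2, 1, 2).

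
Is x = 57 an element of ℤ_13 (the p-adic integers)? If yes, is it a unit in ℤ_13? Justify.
x ∈ ℤ_13^× (unit); v_13(x) = 0

ℤ_13 = {x ∈ ℚ_13 : v_13(x) ≥ 0} and ℤ_13^× = {x ∈ ℤ_13 : v_13(x) = 0}. Here v_13(57) = v_13(num) − v_13(den) = 0; compare against these criteria.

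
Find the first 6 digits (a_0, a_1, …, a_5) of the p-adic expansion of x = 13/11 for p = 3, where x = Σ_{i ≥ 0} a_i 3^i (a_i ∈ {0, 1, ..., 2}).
(a_0, …, a_5) = (2, 0, 1, 1, 2, 0)

v_3(13/11) = 0 (numerator and denominator both coprime to 3), so x ∈ ℤ_3^×. Compute digits iteratively via a_i = x_i mod 3, x_{i+1} = (x_i − a_i)/3, with x_0 = x:
  x_0 = 13/11;  a_0 = 2;  x_1 = (x_0 − 2)/3 = -3/11
  x_1 = -3/11;  a_1 = 0;  x_2 = (x_1 − 0)/3 = -1/11
  x_2 = -1/11;  a_2 = 1;  x_3 = (x_2 − 1)/3 = -4/11
  x_3 = -4/11;  a_3 = 1;  x_4 = (x_3 − 1)/3 = -5/11
  x_4 = -5/11;  a_4 = 2;  x_5 = (x_4 − 2)/3 = -9/11
  x_5 = -9/11;  a_5 = 0;  x_6 = (x_5 − 0)/3 = -3/11
Digits: (2, 0, 1, 1, 2, 0).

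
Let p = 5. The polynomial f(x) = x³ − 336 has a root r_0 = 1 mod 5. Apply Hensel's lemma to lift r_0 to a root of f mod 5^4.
r_3 = 421 (mod 625)

Hensel: r_{i+1} = r_i − f(r_i)/f′(r_i) mod 5^{i+2}, where f′(x) = 3x². Iterate:
  r_0 = 1 (mod 5)
  r_1 = 21 (mod 25)
  r_2 = 46 (mod 125)
  r_3 = 421 (mod 625)
Final: r = 421 with f(r) ≡ 0 mod 5^4.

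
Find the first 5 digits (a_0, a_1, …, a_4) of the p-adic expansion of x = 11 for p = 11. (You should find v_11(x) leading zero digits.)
(a_0, …, a_4) = (0, 1, 0, 0, 0)

v_11(11) = 1, so a_0 = ... = a_0 = 0. Factor out: x = 11^1 · u with u = 1 a unit in ℤ_11. Expand u iteratively via a_{v+i} = u_i mod 11, u_{i+1} = (u_i − a_{v+i})/11:
  u_0 = 1;  a_1 = 1;  u_1 = (u_0 − 1)/11 = 0
  u_1 = 0;  a_2 = 0;  u_2 = (u_1 − 0)/11 = 0
  u_2 = 0;  a_3 = 0;  u_3 = (u_2 − 0)/11 = 0
  u_3 = 0;  a_4 = 0;  u_4 = (u_3 − 0)/11 = 0
Digits: (0, 1, 0, 0, 0).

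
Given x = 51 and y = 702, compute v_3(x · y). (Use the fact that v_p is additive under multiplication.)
v_3(35802) = 4

v_p(x) = 1 (factor: 51 = 3^1 · 17); v_p(y) = 3 (factor: 702 = 3^3 · 26). Additivity: v_p(xy) = v_p(x) + v_p(y) = 1 + 3 = 4. (Direct check: xy = 35802 = 3^4 · (442).)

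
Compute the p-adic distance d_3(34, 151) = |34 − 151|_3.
d_3(34, 151) = 1/9

Step 1 — x − y = 34 − 151 = -117. Step 2 — v_3(-117) = 2 (factor: -117 = −(3^2 · 13); the sign does not affect v_p). Step 3 — |x − y|_3 = 3^{-2} = 1/9.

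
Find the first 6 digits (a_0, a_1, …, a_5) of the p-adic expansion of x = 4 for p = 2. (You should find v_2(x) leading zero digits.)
(a_0, …, a_5) = (0, 0, 1, 0, 0, 0)

v_2(4) = 2, so a_0 = ... = a_1 = 0. Factor out: x = 2^2 · u with u = 1 a unit in ℤ_2. Expand u iteratively via a_{v+i} = u_i mod 2, u_{i+1} = (u_i − a_{v+i})/2:
  u_0 = 1;  a_2 = 1;  u_1 = (u_0 − 1)/2 = 0
  u_1 = 0;  a_3 = 0;  u_2 = (u_1 − 0)/2 = 0
  u_2 = 0;  a_4 = 0;  u_3 = (u_2 − 0)/2 = 0
  u_3 = 0;  a_5 = 0;  u_4 = (u_3 − 0)/2 = 0
Digits: (0, 0, 1, 0, 0, 0).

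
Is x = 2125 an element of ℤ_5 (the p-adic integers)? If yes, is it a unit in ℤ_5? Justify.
x ∈ ℤ_5 but not a unit; v_5(x) = 3 > 0

ℤ_5 = {x ∈ ℚ_5 : v_5(x) ≥ 0} and ℤ_5^× = {x ∈ ℤ_5 : v_5(x) = 0}. Here v_5(2125) = v_5(num) − v_5(den) = 3; compare against these criteria.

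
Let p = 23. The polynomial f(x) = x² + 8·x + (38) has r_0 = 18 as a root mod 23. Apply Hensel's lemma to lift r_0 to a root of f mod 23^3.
r_2 = 7677 (mod 12167)

Hensel: r_{i+1} = r_i − f(r_i)·(f′(r_i))^{-1} mod 23^{i+2}, f′(x) = 2x + 8. Iterate:
  r_0 = 18 (mod 23)
  r_1 = 271 (mod 529)
  r_2 = 7677 (mod 12167)
Final: r = 7677 satisfies f(r) ≡ 0 mod 23^3.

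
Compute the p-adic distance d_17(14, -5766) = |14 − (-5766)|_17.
d_17(14, -5766) = 1/289

Step 1 — x − y = 14 − (-5766) = 5780. Step 2 — v_17(5780) = 2 (factor: 5780 = (17^2 · 20); the sign does not affect v_p). Step 3 — |x − y|_17 = 17^{-2} = 1/289.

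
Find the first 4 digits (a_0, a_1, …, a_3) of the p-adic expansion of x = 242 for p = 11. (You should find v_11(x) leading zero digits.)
(a_0, …, a_3) = (0, 0, 2, 0)

v_11(242) = 2, so a_0 = ... = a_1 = 0. Factor out: x = 11^2 · u with u = 2 a unit in ℤ_11. Expand u iteratively via a_{v+i} = u_i mod 11, u_{i+1} = (u_i − a_{v+i})/11:
  u_0 = 2;  a_2 = 2;  u_1 = (u_0 − 2)/11 = 0
  u_1 = 0;  a_3 = 0;  u_2 = (u_1 − 0)/11 = 0
Digits: (0, 0, 2, 0).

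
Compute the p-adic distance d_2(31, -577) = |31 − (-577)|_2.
d_2(31, -577) = 1/32

Step 1 — x − y = 31 − (-577) = 608. Step 2 — v_2(608) = 5 (factor: 608 = (2^5 · 19); the sign does not affect v_p). Step 3 — |x − y|_2 = 2^{-5} = 1/32.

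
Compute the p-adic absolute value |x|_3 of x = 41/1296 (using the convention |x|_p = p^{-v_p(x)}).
|41/1296|_3 = 81

Step 1 — compute v_3(x) by factoring powers of 3 out of the numerator and denominator: v_3(41/1296) = -4. Step 2 — apply |x|_p = p^{-v_p(x)} = 3^{4} = 81.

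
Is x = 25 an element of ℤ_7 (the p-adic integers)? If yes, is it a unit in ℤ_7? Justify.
x ∈ ℤ_7^× (unit); v_7(x) = 0

ℤ_7 = {x ∈ ℚ_7 : v_7(x) ≥ 0} and ℤ_7^× = {x ∈ ℤ_7 : v_7(x) = 0}. Here v_7(25) = v_7(num) − v_7(den) = 0; compare against these criteria.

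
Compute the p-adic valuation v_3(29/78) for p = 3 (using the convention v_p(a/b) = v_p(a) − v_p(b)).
v_3(29/78) = -1

Factor powers of 3 from the numerator and denominator of the reduced fraction: 29 = 3^0 · 29 and 78 = 3^1 · 26. Apply v_p(a/b) = v_p(a) − v_p(b): v_3(29/78) = 0 − 1 = -1.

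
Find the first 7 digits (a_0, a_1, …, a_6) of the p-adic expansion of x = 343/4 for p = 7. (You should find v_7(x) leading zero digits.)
(a_0, …, a_6) = (0, 0, 0, 2, 5, 1, 5)

v_7(343/4) = 3, so a_0 = ... = a_2 = 0. Factor out: x = 7^3 · u with u = 1/4 a unit in ℤ_7. Expand u iteratively via a_{v+i} = u_i mod 7, u_{i+1} = (u_i − a_{v+i})/7:
  u_0 = 1/4;  a_3 = 2;  u_1 = (u_0 − 2)/7 = -1/4
  u_1 = -1/4;  a_4 = 5;  u_2 = (u_1 − 5)/7 = -3/4
  u_2 = -3/4;  a_5 = 1;  u_3 = (u_2 − 1)/7 = -1/4
  u_3 = -1/4;  a_6 = 5;  u_4 = (u_3 − 5)/7 = -3/4
Digits: (0, 0, 0, 2, 5, 1, 5).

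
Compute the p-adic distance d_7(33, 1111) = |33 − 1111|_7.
d_7(33, 1111) = 1/49

Step 1 — x − y = 33 − 1111 = -1078. Step 2 — v_7(-1078) = 2 (factor: -1078 = −(7^2 · 22); the sign does not affect v_p). Step 3 — |x − y|_7 = 7^{-2} = 1/49.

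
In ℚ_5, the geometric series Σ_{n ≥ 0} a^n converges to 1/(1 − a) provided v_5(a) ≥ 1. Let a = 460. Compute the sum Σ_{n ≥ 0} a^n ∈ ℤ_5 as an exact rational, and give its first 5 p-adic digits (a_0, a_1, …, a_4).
Σ a^n = 1/(1 − a) = -1/459;  first 5 digits = (1, 2, 2, 4, 2)

v_5(a) = 1 ≥ 1, so the series converges in ℤ_5 to 1/(1 − a) = 1/(1 − 460) = -1/459. Expand this rational in ℤ_5: compute digits iteratively via d_i = x_i mod 5, x_{i+1} = (x_i − d_i)/5. The first 5 digits are (1, 2, 2, 4, 2).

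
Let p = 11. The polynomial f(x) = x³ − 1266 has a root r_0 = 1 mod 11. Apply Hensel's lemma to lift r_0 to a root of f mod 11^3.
r_2 = 826 (mod 1331)

Hensel: r_{i+1} = r_i − f(r_i)/f′(r_i) mod 11^{i+2}, where f′(x) = 3x². Iterate:
  r_0 = 1 (mod 11)
  r_1 = 100 (mod 121)
  r_2 = 826 (mod 1331)
Final: r = 826 with f(r) ≡ 0 mod 11^3.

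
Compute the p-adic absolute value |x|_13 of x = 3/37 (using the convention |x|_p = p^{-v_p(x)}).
|3/37|_13 = 1

Step 1 — compute v_13(x) by factoring powers of 13 out of the numerator and denominator: v_13(3/37) = 0. Step 2 — apply |x|_p = p^{-v_p(x)} = 13^{0} = 1.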